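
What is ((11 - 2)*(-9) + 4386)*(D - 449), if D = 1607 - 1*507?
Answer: 2802555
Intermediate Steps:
D = 1100 (D = 1607 - 507 = 1100)
((11 - 2)*(-9) + 4386)*(D - 449) = ((11 - 2)*(-9) + 4386)*(1100 - 449) = (9*(-9) + 4386)*651 = (-81 + 4386)*651 = 4305*651 = 2802555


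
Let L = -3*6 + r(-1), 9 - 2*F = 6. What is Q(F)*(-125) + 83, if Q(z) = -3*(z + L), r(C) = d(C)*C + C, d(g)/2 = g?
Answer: -11459/2 ≈ -5729.5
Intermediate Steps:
d(g) = 2*g
F = 3/2 (F = 9/2 - ½*6 = 9/2 - 3 = 3/2 ≈ 1.5000)
r(C) = C + 2*C² (r(C) = (2*C)*C + C = 2*C² + C = C + 2*C²)
L = -17 (L = -3*6 - (1 + 2*(-1)) = -18 - (1 - 2) = -18 - 1*(-1) = -18 + 1 = -17)
Q(z) = 51 - 3*z (Q(z) = -3*(z - 17) = -3*(-17 + z) = 51 - 3*z)
Q(F)*(-125) + 83 = (51 - 3*3/2)*(-125) + 83 = (51 - 9/2)*(-125) + 83 = (93/2)*(-125) + 83 = -11625/2 + 83 = -11459/2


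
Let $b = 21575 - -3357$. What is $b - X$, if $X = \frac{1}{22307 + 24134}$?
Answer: $\frac{1157867011}{46441} \approx 24932.0$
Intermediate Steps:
$b = 24932$ ($b = 21575 + 3357 = 24932$)
$X = \frac{1}{46441} \approx 2.1533 \cdot 10^{-5}$
$b - X = 24932 - \frac{1}{46441} = \frac{1157867011}{46441}$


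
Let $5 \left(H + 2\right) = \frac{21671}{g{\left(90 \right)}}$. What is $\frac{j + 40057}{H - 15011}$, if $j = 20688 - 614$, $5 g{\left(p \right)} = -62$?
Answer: $- \frac{3728122}{952477} \approx -3.9141$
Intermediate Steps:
$g{\left(p \right)} = - \frac{62}{5}$ ($g{\left(p \right)} = \frac{1}{5} \left(-62\right) = - \frac{62}{5}$)
$j = 20074$ ($j = 20688 - 614 = 20074$)
$H = - \frac{21795}{62}$ ($H = -2 + \frac{21671 \frac{1}{- \frac{62}{5}}}{5} = -2 + \frac{21671 \left(- \frac{5}{62}\right)}{5} = -2 + \frac{1}{5} \left(- \frac{108355}{62}\right) = -2 - \frac{21671}{62} = - \frac{21795}{62} \approx -351.53$)
$\frac{j + 40057}{H - 15011} = \frac{20074 + 40057}{- \frac{21795}{62} - 15011} = \frac{60131}{- \frac{952477}{62}} = 60131 \left(- \frac{62}{952477}\right) = - \frac{3728122}{952477}$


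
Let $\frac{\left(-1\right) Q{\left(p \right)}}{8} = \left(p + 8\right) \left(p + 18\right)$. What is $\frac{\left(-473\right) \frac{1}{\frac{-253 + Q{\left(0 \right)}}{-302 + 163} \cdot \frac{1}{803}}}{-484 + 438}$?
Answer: $\frac{52794841}{64630} \approx 816.88$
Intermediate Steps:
$Q{\left(p \right)} = - 8 \left(8 + p\right) \left(18 + p\right)$ ($Q{\left(p \right)} = - 8 \left(p + 8\right) \left(p + 18\right) = - 8 \left(8 + p\right) \left(18 + p\right)$)
$\frac{\left(-473\right) \frac{1}{\frac{-253 + Q{\left(0 \right)}}{-302 + 163} \cdot \frac{1}{803}}}{-484 + 438} = \frac{\left(-473\right) \frac{1}{\frac{-253 - \left(1152 + 8 \cdot 0^{2}\right)}{-302 + 163} \cdot \frac{1}{803}}}{-484 + 438} = \frac{\left(-473\right) \frac{1}{\frac{-253 - 1152}{-139} \cdot \frac{1}{803}}}{-46} = - \frac{473}{\left(-253 + \left(-1152 + 0 + 0\right)\right) \left(- \frac{1}{139}\right) \frac{1}{803}} \left(- \frac{1}{46}\right) = - \frac{473}{\left(-253 - 1152\right) \left(- \frac{1}{139}\right) \frac{1}{803}} \left(- \frac{1}{46}\right) = - \frac{473}{\left(-1405\right) \left(- \frac{1}{139}\right) \frac{1}{803}} \left(- \frac{1}{46}\right) = - \frac{473}{\frac{1405}{139} \cdot \frac{1}{803}} \left(- \frac{1}{46}\right) = - \frac{473}{\frac{1405}{111617}} \left(- \frac{1}{46}\right) = \left(-473\right) \frac{111617}{1405} \left(- \frac{1}{46}\right) = \left(- \frac{52794841}{1405}\right) \left(- \frac{1}{46}\right) = \frac{52794841}{64630}$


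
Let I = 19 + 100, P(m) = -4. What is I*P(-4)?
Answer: -476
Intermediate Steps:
I = 119
I*P(-4) = 119*(-4) = -476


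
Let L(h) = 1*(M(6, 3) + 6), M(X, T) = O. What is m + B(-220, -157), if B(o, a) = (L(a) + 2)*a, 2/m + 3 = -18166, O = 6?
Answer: -39935464/18169 ≈ -2198.0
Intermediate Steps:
M(X, T) = 6
m = -2/18169 (m = 2/(-3 - 18166) = 2/(-18169) = 2*(-1/18169) = -2/18169 ≈ -0.00011008)
L(h) = 12 (L(h) = 1*(6 + 6) = 1*12 = 12)
B(o, a) = 14*a (B(o, a) = (12 + 2)*a = 14*a)
m + B(-220, -157) = -2/18169 + 14*(-157) = -2/18169 - 2198 = -39935464/18169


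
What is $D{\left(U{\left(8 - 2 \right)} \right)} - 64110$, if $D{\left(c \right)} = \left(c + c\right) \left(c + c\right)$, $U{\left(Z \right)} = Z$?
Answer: $-63966$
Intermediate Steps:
$D{\left(c \right)} = 4 c^{2}$ ($D{\left(c \right)} = 2 c 2 c = 4 c^{2}$)
$D{\left(U{\left(8 - 2 \right)} \right)} - 64110 = 4 \left(8 - 2\right)^{2} - 64110 = 4 \cdot 6^{2} - 64110 = 4 \cdot 36 - 64110 = 144 - 64110 = -63966$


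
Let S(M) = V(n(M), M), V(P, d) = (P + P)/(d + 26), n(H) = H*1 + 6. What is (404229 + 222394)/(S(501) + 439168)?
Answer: 330230321/231442550 ≈ 1.4268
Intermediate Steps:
n(H) = 6 + H (n(H) = H + 6 = 6 + H)
V(P, d) = 2*P/(26 + d) (V(P, d) = (2*P)/(26 + d) = 2*P/(26 + d))
S(M) = 2*(6 + M)/(26 + M)
(404229 + 222394)/(S(501) + 439168) = (404229 + 222394)/(2*(6 + 501)/(26 + 501) + 439168) = 626623/(2*507/527 + 439168) = 626623/(2*(1/527)*507 + 439168) = 626623/(1014/527 + 439168) = 626623/(231442550/527) = 626623*(527/231442550) = 330230321/231442550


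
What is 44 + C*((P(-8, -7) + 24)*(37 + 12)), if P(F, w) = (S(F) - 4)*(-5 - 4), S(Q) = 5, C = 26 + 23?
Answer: 36059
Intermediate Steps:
C = 49
P(F, w) = -9 (P(F, w) = (5 - 4)*(-5 - 4) = 1*(-9) = -9)
44 + C*((P(-8, -7) + 24)*(37 + 12)) = 44 + 49*((-9 + 24)*(37 + 12)) = 44 + 49*(15*49) = 44 + 49*735 = 44 + 36015 = 36059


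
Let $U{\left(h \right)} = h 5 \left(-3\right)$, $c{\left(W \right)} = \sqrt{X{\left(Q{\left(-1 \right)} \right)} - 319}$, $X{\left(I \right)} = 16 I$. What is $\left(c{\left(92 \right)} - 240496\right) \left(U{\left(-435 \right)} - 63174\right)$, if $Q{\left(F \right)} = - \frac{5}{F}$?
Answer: $13623857904 - 56649 i \sqrt{239} \approx 1.3624 \cdot 10^{10} - 8.7577 \cdot 10^{5} i$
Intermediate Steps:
$c{\left(W \right)} = i \sqrt{239}$ ($c{\left(W \right)} = \sqrt{16 \left(- \frac{5}{-1}\right) - 319} = \sqrt{16 \left(\left(-5\right) \left(-1\right)\right) - 319} = \sqrt{16 \cdot 5 - 319} = \sqrt{80 - 319} = \sqrt{-239} = i \sqrt{239}$)
$U{\left(h \right)} = - 15 h$ ($U{\left(h \right)} = 5 h \left(-3\right) = - 15 h$)
$\left(c{\left(92 \right)} - 240496\right) \left(U{\left(-435 \right)} - 63174\right) = \left(i \sqrt{239} - 240496\right) \left(\left(-15\right) \left(-435\right) - 63174\right) = \left(-240496 + i \sqrt{239}\right) \left(6525 - 63174\right) = \left(-240496 + i \sqrt{239}\right) \left(-56649\right) = 13623857904 - 56649 i \sqrt{239}$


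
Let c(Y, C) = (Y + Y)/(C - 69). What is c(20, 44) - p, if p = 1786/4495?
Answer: -8978/4495 ≈ -1.9973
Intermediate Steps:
c(Y, C) = 2*Y/(-69 + C) (c(Y, C) = (2*Y)/(-69 + C) = 2*Y/(-69 + C))
p = 1786/4495 (p = 1786*(1/4495) = 1786/4495 ≈ 0.39733)
c(20, 44) - p = 2*20/(-69 + 44) - 1*1786/4495 = 2*20/(-25) - 1786/4495 = 2*20*(-1/25) - 1786/4495 = -8/5 - 1786/4495 = -8978/4495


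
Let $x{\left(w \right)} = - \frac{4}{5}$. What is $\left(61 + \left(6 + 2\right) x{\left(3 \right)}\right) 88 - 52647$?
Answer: $- \frac{239211}{5} \approx -47842.0$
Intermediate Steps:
$x{\left(w \right)} = - \frac{4}{5}$ ($x{\left(w \right)} = \left(-4\right) \frac{1}{5} = - \frac{4}{5}$)
$\left(61 + \left(6 + 2\right) x{\left(3 \right)}\right) 88 - 52647 = \left(61 + \left(6 + 2\right) \left(- \frac{4}{5}\right)\right) 88 - 52647 = \left(61 + 8 \left(- \frac{4}{5}\right)\right) 88 - 52647 = \left(61 - \frac{32}{5}\right) 88 - 52647 = \frac{273}{5} \cdot 88 - 52647 = \frac{24024}{5} - 52647 = - \frac{239211}{5}$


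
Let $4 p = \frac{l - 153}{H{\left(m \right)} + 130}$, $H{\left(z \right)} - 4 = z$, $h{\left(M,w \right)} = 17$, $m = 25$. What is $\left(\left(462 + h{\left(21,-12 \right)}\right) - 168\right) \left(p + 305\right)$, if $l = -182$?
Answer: $\frac{60223595}{636} \approx 94691.0$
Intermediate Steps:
$H{\left(z \right)} = 4 + z$
$p = - \frac{335}{636}$ ($p = \frac{\left(-182 - 153\right) \frac{1}{\left(4 + 25\right) + 130}}{4} = \frac{\left(-335\right) \frac{1}{29 + 130}}{4} = \frac{\left(-335\right) \frac{1}{159}}{4} = \frac{1}{4} \left(- \frac{335}{159}\right) = - \frac{335}{636} \approx -0.52673$)
$\left(\left(462 + h{\left(21,-12 \right)}\right) - 168\right) \left(p + 305\right) = \left(\left(462 + 17\right) - 168\right) \left(- \frac{335}{636} + 305\right) = \left(479 - 168\right) \frac{193645}{636} = 311 \cdot \frac{193645}{636} = \frac{60223595}{636}$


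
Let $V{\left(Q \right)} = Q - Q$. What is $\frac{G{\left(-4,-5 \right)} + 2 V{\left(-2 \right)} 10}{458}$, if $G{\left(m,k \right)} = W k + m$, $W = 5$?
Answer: $- \frac{29}{458} \approx -0.063319$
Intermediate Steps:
$V{\left(Q \right)} = 0$
$G{\left(m,k \right)} = m + 5 k$ ($G{\left(m,k \right)} = 5 k + m = m + 5 k$)
$\frac{G{\left(-4,-5 \right)} + 2 V{\left(-2 \right)} 10}{458} = \frac{\left(-4 + 5 \left(-5\right)\right) + 2 \cdot 0 \cdot 10}{458} = \left(\left(-4 - 25\right) + 0 \cdot 10\right) \frac{1}{458} = \left(-29 + 0\right) \frac{1}{458} = \left(-29\right) \frac{1}{458} = - \frac{29}{458}$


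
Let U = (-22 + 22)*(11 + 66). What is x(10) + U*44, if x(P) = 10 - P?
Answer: 0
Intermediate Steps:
U = 0 (U = 0*77 = 0)
x(10) + U*44 = (10 - 1*10) + 0*44 = (10 - 10) + 0 = 0 + 0 = 0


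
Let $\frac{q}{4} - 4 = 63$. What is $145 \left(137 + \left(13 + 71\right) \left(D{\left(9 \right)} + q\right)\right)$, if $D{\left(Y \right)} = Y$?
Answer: $3393725$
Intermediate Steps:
$q = 268$ ($q = 16 + 4 \cdot 63 = 16 + 252 = 268$)
$145 \left(137 + \left(13 + 71\right) \left(D{\left(9 \right)} + q\right)\right) = 145 \left(137 + \left(13 + 71\right) \left(9 + 268\right)\right) = 145 \left(137 + 84 \cdot 277\right) = 145 \left(137 + 23268\right) = 145 \cdot 23405 = 3393725$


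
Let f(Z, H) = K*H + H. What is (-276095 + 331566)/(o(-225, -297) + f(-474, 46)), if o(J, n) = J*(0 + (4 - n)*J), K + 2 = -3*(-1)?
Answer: 55471/15238217 ≈ 0.0036403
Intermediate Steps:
K = 1 (K = -2 - 3*(-1) = -2 + 3 = 1)
f(Z, H) = 2*H (f(Z, H) = 1*H + H = H + H = 2*H)
o(J, n) = J²*(4 - n) (o(J, n) = J*(0 + J*(4 - n)) = J*(J*(4 - n)) = J²*(4 - n))
(-276095 + 331566)/(o(-225, -297) + f(-474, 46)) = (-276095 + 331566)/((-225)²*(4 - 1*(-297)) + 2*46) = 55471/(50625*(4 + 297) + 92) = 55471/(50625*301 + 92) = 55471/(15238125 + 92) = 55471/15238217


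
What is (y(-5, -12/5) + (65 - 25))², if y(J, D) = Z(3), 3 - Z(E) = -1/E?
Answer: 16900/9 ≈ 1877.8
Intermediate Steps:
Z(E) = 3 + 1/E (Z(E) = 3 - (-1)/E = 3 + 1/E)
y(J, D) = 10/3 (y(J, D) = 3 + 1/3 = 3 + ⅓ = 10/3)
(y(-5, -12/5) + (65 - 25))² = (10/3 + (65 - 25))² = (10/3 + 40)² = (130/3)² = 16900/9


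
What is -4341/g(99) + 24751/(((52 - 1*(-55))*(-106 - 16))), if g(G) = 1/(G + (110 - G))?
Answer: -6233440291/13054 ≈ -4.7751e+5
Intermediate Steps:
g(G) = 1/110
-4341/g(99) + 24751/(((52 - 1*(-55))*(-106 - 16))) = -4341/1/110 + 24751/(((52 - 1*(-55))*(-106 - 16))) = -4341*110 + 24751/(((52 + 55)*(-122))) = -477510 + 24751/((107*(-122))) = -477510 + 24751/(-13054) = -477510 + 24751*(-1/13054) = -477510 - 24751/13054 = -6233440291/13054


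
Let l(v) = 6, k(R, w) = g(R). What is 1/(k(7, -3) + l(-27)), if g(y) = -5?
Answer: 1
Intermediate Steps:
k(R, w) = -5
1/(k(7, -3) + l(-27)) = 1/(-5 + 6) = 1/1 = 1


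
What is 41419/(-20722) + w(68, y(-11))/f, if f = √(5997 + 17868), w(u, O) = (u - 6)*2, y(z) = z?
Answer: -41419/20722 + 124*√23865/23865 ≈ -1.1961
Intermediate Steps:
w(u, O) = -12 + 2*u (w(u, O) = (-6 + u)*2 = -12 + 2*u)
f = √23865 ≈ 154.48
41419/(-20722) + w(68, y(-11))/f = 41419/(-20722) + (-12 + 2*68)/(√23865) = 41419*(-1/20722) + (-12 + 136)*(√23865/23865) = -41419/20722 + 124*(√23865/23865) = -41419/20722 + 124*√23865/23865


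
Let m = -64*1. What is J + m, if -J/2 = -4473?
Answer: 8882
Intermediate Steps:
m = -64
J = 8946 (J = -2*(-4473) = 8946)
J + m = 8946 - 64 = 8882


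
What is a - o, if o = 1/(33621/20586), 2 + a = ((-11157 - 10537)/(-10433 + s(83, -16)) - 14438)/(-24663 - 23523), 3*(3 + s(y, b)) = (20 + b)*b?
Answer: -19590400992607/8470761594372 ≈ -2.3127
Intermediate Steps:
s(y, b) = -3 + b*(20 + b)/3 (s(y, b) = -3 + ((20 + b)*b)/3 = -3 + (b*(20 + b))/3 = -3 + b*(20 + b)/3)
a = -1285249265/755845596 (a = -2 + ((-11157 - 10537)/(-10433 + (-3 + (1/3)*(-16)**2 + (20/3)*(-16))) - 14438)/(-24663 - 23523) = -2 + (-21694/(-10433 + (-3 + (1/3)*256 - 320/3)) - 14438)/(-48186) = -2 + (-21694/(-10433 + (-3 + 256/3 - 320/3)) - 14438)*(-1/48186) = -2 + (-21694/(-10433 - 73/3) - 14438)*(-1/48186) = -2 + (-21694/(-31372/3) - 14438)*(-1/48186) = -2 + (-21694*(-3/31372) - 14438)*(-1/48186) = -2 + (32541/15686 - 14438)*(-1/48186) = -2 - 226441927/15686*(-1/48186) = -2 + 226441927/755845596 = -1285249265/755845596 ≈ -1.7004)
o = 6862/11207 (o = 1/(33621*(1/20586)) = 1/(11207/6862) = 6862/11207 ≈ 0.61230)
a - o = -1285249265/755845596 - 1*6862/11207 = -1285249265/755845596 - 6862/11207 = -19590400992607/8470761594372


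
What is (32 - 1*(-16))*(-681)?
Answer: -32688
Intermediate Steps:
(32 - 1*(-16))*(-681) = (32 + 16)*(-681) = 48*(-681) = -32688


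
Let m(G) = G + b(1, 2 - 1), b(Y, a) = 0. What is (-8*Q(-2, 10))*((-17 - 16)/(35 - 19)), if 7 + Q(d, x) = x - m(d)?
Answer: 165/2 ≈ 82.500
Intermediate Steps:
m(G) = G (m(G) = G + 0 = G)
Q(d, x) = -7 + x - d (Q(d, x) = -7 + (x - d) = -7 + x - d)
(-8*Q(-2, 10))*((-17 - 16)/(35 - 19)) = (-8*(-7 + 10 - 1*(-2)))*((-17 - 16)/(35 - 19)) = (-8*(-7 + 10 + 2))*(-33/16) = (-8*5)*(-33*1/16) = -40*(-33/16) = 165/2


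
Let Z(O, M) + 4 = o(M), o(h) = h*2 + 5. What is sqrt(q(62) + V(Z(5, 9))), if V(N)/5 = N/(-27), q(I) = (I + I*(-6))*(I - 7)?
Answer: I*sqrt(1381335)/9 ≈ 130.59*I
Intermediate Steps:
o(h) = 5 + 2*h (o(h) = 2*h + 5 = 5 + 2*h)
Z(O, M) = 1 + 2*M (Z(O, M) = -4 + (5 + 2*M) = 1 + 2*M)
q(I) = -5*I*(-7 + I) (q(I) = (I - 6*I)*(-7 + I) = (-5*I)*(-7 + I) = -5*I*(-7 + I))
V(N) = -5*N/27 (V(N) = 5*(N/(-27)) = 5*(N*(-1/27)) = 5*(-N/27) = -5*N/27)
sqrt(q(62) + V(Z(5, 9))) = sqrt(5*62*(7 - 1*62) - 5*(1 + 2*9)/27) = sqrt(5*62*(7 - 62) - 5*(1 + 18)/27) = sqrt(5*62*(-55) - 5/27*19) = sqrt(-17050 - 95/27) = sqrt(-460445/27) = I*sqrt(1381335)/9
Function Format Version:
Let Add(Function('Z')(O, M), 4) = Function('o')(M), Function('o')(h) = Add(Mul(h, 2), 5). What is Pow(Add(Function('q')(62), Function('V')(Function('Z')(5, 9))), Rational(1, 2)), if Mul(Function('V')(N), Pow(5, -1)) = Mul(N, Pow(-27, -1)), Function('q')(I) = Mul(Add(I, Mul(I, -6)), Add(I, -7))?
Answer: Mul(Rational(1, 9), I, Pow(1381335, Rational(1, 2))) ≈ Mul(130.59, I)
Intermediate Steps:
Function('o')(h) = Add(5, Mul(2, h)) (Function('o')(h) = Add(Mul(2, h), 5) = Add(5, Mul(2, h)))
Function('Z')(O, M) = Add(1, Mul(2, M)) (Function('Z')(O, M) = Add(-4, Add(5, Mul(2, M))) = Add(1, Mul(2, M)))
Function('q')(I) = Mul(-5, I, Add(-7, I)) (Function('q')(I) = Mul(Add(I, Mul(-6, I)), Add(-7, I)) = Mul(Mul(-5, I), Add(-7, I)) = Mul(-5, I, Add(-7, I)))
Function('V')(N) = Mul(Rational(-5, 27), N) (Function('V')(N) = Mul(5, Mul(N, Pow(-27, -1))) = Mul(5, Mul(N, Rational(-1, 27))) = Mul(5, Mul(Rational(-1, 27), N)) = Mul(Rational(-5, 27), N))
Pow(Add(Function('q')(62), Function('V')(Function('Z')(5, 9))), Rational(1, 2)) = Pow(Add(Mul(5, 62, Add(7, Mul(-1, 62))), Mul(Rational(-5, 27), Add(1, Mul(2, 9)))), Rational(1, 2)) = Pow(Add(Mul(5, 62, Add(7, -62)), Mul(Rational(-5, 27), Add(1, 18))), Rational(1, 2)) = Pow(Add(Mul(5, 62, -55), Mul(Rational(-5, 27), 19)), Rational(1, 2)) = Pow(Add(-17050, Rational(-95, 27)), Rational(1, 2)) = Pow(Rational(-460445, 27), Rational(1, 2)) = Mul(Rational(1, 9), I, Pow(1381335, Rational(1, 2)))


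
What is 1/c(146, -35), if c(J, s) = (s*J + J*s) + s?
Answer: -1/10255 ≈ -9.7513e-5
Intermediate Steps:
c(J, s) = s + 2*J*s (c(J, s) = (J*s + J*s) + s = 2*J*s + s = s + 2*J*s)
1/c(146, -35) = 1/(-35*(1 + 2*146)) = 1/(-35*(1 + 292)) = 1/(-35*293) = 1/(-10255) = -1/10255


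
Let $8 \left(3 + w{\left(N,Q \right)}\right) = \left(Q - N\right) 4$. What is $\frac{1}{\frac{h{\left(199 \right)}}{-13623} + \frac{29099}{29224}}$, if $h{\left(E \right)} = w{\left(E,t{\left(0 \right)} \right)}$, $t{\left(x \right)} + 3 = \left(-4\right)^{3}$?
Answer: $\frac{398118552}{400390141} \approx 0.99433$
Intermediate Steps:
$t{\left(x \right)} = -67$ ($t{\left(x \right)} = -3 + \left(-4\right)^{3} = -3 - 64 = -67$)
$w{\left(N,Q \right)} = -3 + \frac{Q}{2} - \frac{N}{2}$ ($w{\left(N,Q \right)} = -3 + \frac{\left(Q - N\right) 4}{8} = -3 + \frac{- 4 N + 4 Q}{8} = -3 - \left(\frac{N}{2} - \frac{Q}{2}\right) = -3 + \frac{Q}{2} - \frac{N}{2}$)
$h{\left(E \right)} = - \frac{73}{2} - \frac{E}{2}$ ($h{\left(E \right)} = -3 + \frac{1}{2} \left(-67\right) - \frac{E}{2} = -3 - \frac{67}{2} - \frac{E}{2} = - \frac{73}{2} - \frac{E}{2}$)
$\frac{1}{\frac{h{\left(199 \right)}}{-13623} + \frac{29099}{29224}} = \frac{1}{\frac{- \frac{73}{2} - \frac{199}{2}}{-13623} + \frac{29099}{29224}} = \frac{1}{\left(- \frac{73}{2} - \frac{199}{2}\right) \left(- \frac{1}{13623}\right) + 29099 \cdot \frac{1}{29224}} = \frac{1}{\left(-136\right) \left(- \frac{1}{13623}\right) + \frac{29099}{29224}} = \frac{1}{\frac{136}{13623} + \frac{29099}{29224}} = \frac{1}{\frac{400390141}{398118552}} = \frac{398118552}{400390141}$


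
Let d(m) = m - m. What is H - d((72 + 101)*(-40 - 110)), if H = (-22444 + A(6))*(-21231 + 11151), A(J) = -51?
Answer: 226749600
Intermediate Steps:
H = 226749600 (H = (-22444 - 51)*(-21231 + 11151) = -22495*(-10080) = 226749600)
d(m) = 0
H - d((72 + 101)*(-40 - 110)) = 226749600 - 1*0 = 226749600 + 0 = 226749600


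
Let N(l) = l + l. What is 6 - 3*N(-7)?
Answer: 48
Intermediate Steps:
N(l) = 2*l
6 - 3*N(-7) = 6 - 6*(-7) = 6 - 3*(-14) = 6 + 42 = 48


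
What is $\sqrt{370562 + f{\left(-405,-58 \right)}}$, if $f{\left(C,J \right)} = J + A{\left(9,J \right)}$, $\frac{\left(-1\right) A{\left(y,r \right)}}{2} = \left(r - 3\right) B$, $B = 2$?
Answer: $2 \sqrt{92687} \approx 608.89$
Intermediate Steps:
$A{\left(y,r \right)} = 12 - 4 r$ ($A{\left(y,r \right)} = - 2 \left(r - 3\right) 2 = - 2 \left(-3 + r\right) 2 = - 2 \left(-6 + 2 r\right) = 12 - 4 r$)
$f{\left(C,J \right)} = 12 - 3 J$ ($f{\left(C,J \right)} = J - \left(-12 + 4 J\right) = 12 - 3 J$)
$\sqrt{370562 + f{\left(-405,-58 \right)}} = \sqrt{370562 + \left(12 - -174\right)} = \sqrt{370562 + \left(12 + 174\right)} = \sqrt{370562 + 186} = \sqrt{370748} = 2 \sqrt{92687}$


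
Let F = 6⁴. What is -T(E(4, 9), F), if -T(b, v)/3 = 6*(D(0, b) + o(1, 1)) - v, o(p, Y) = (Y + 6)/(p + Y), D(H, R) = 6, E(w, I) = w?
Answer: -3717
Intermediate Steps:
o(p, Y) = (6 + Y)/(Y + p)
F = 1296
T(b, v) = -171 + 3*v (T(b, v) = -3*(6*(6 + (6 + 1)/(1 + 1)) - v) = -3*(6*(6 + 7/2) - v) = -3*(6*(19/2) - v) = -3*(57 - v) = -171 + 3*v)
-T(E(4, 9), F) = -(-171 + 3*1296) = -(-171 + 3888) = -1*3717 = -3717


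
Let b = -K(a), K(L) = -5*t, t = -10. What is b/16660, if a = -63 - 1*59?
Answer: -5/1666 ≈ -0.0030012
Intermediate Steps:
a = -122 (a = -63 - 59 = -122)
K(L) = 50 (K(L) = -5*(-10) = 50)
b = -50 (b = -1*50 = -50)
b/16660 = -50/16660 = -50*1/16660 = -5/1666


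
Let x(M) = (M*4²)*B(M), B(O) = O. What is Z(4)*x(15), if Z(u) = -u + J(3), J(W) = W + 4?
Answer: 10800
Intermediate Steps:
J(W) = 4 + W
Z(u) = 7 - u (Z(u) = -u + (4 + 3) = -u + 7 = 7 - u)
x(M) = 16*M² (x(M) = (M*4²)*M = (M*16)*M = (16*M)*M = 16*M²)
Z(4)*x(15) = (7 - 1*4)*(16*15²) = (7 - 4)*(16*225) = 3*3600 = 10800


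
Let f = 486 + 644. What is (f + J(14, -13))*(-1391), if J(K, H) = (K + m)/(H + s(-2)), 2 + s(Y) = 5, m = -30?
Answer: -7870278/5 ≈ -1.5741e+6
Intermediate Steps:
s(Y) = 3 (s(Y) = -2 + 5 = 3)
J(K, H) = (-30 + K)/(3 + H) (J(K, H) = (K - 30)/(H + 3) = (-30 + K)/(3 + H))
f = 1130
(f + J(14, -13))*(-1391) = (1130 + (-30 + 14)/(3 - 13))*(-1391) = (1130 - 16/(-10))*(-1391) = (1130 - ⅒*(-16))*(-1391) = (1130 + 8/5)*(-1391) = (5658/5)*(-1391) = -7870278/5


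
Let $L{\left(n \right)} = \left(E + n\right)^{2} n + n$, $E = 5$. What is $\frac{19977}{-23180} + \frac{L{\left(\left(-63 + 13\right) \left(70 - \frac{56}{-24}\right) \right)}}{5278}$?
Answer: $- \frac{2108982813538883}{235949220} \approx -8.9383 \cdot 10^{6}$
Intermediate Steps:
$L{\left(n \right)} = n + n \left(5 + n\right)^{2}$ ($L{\left(n \right)} = \left(5 + n\right)^{2} n + n = n \left(5 + n\right)^{2} + n = n + n \left(5 + n\right)^{2}$)
$\frac{19977}{-23180} + \frac{L{\left(\left(-63 + 13\right) \left(70 - \frac{56}{-24}\right) \right)}}{5278} = \frac{19977}{-23180} + \frac{\left(-63 + 13\right) \left(70 - \frac{56}{-24}\right) \left(1 + \left(5 + \left(-63 + 13\right) \left(70 - \frac{56}{-24}\right)\right)^{2}\right)}{5278} = 19977 \left(- \frac{1}{23180}\right) + - 50 \left(70 - - \frac{7}{3}\right) \left(1 + \left(5 - 50 \left(70 - - \frac{7}{3}\right)\right)^{2}\right) \frac{1}{5278} = - \frac{19977}{23180} + - 50 \left(70 + \frac{7}{3}\right) \left(1 + \left(5 - 50 \left(70 + \frac{7}{3}\right)\right)^{2}\right) \frac{1}{5278} = - \frac{19977}{23180} + \left(-50\right) \frac{217}{3} \left(1 + \left(5 - \frac{10850}{3}\right)^{2}\right) \frac{1}{5278} = - \frac{19977}{23180} + - \frac{10850 \left(1 + \left(5 - \frac{10850}{3}\right)^{2}\right)}{3} \cdot \frac{1}{5278} = - \frac{19977}{23180} + - \frac{10850 \left(1 + \left(- \frac{10835}{3}\right)^{2}\right)}{3} \cdot \frac{1}{5278} = - \frac{19977}{23180} + - \frac{10850 \left(1 + \frac{117397225}{9}\right)}{3} \cdot \frac{1}{5278} = - \frac{19977}{23180} + \left(- \frac{10850}{3}\right) \frac{117397234}{9} \cdot \frac{1}{5278} = - \frac{19977}{23180} - \frac{90982856350}{10179} = - \frac{2108982813538883}{235949220}$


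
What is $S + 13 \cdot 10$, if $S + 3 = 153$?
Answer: $280$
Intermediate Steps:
$S = 150$ ($S = -3 + 153 = 150$)
$S + 13 \cdot 10 = 150 + 13 \cdot 10 = 150 + 130 = 280$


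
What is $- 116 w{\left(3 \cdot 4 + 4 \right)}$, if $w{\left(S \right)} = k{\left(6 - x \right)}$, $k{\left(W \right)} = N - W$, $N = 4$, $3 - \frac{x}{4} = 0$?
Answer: $-1160$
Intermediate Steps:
$x = 12$ ($x = 12 - 0 = 12 + 0 = 12$)
$k{\left(W \right)} = 4 - W$
$w{\left(S \right)} = 10$ ($w{\left(S \right)} = 4 - \left(6 - 12\right) = 4 - -6 = 4 + 6 = 10$)
$- 116 w{\left(3 \cdot 4 + 4 \right)} = \left(-116\right) 10 = -1160$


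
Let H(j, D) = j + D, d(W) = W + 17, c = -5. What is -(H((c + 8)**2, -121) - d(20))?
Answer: 149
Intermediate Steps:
d(W) = 17 + W
H(j, D) = D + j
-(H((c + 8)**2, -121) - d(20)) = -((-121 + (-5 + 8)**2) - (17 + 20)) = -((-121 + 3**2) - 1*37) = -((-121 + 9) - 37) = -(-112 - 37) = -1*(-149) = 149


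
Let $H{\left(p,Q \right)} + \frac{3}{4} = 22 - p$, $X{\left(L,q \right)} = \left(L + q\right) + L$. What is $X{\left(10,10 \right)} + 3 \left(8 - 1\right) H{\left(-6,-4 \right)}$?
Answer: $\frac{2409}{4} \approx 602.25$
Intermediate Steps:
$X{\left(L,q \right)} = q + 2 L$
$H{\left(p,Q \right)} = \frac{85}{4} - p$ ($H{\left(p,Q \right)} = - \frac{3}{4} - \left(-22 + p\right) = \frac{85}{4} - p$)
$X{\left(10,10 \right)} + 3 \left(8 - 1\right) H{\left(-6,-4 \right)} = \left(10 + 2 \cdot 10\right) + 3 \left(8 - 1\right) \left(\frac{85}{4} - -6\right) = \left(10 + 20\right) + 3 \cdot 7 \left(\frac{85}{4} + 6\right) = 30 + 21 \cdot \frac{109}{4} = 30 + \frac{2289}{4} = \frac{2409}{4}$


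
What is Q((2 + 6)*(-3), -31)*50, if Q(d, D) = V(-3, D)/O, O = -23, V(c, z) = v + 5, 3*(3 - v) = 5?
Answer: -950/69 ≈ -13.768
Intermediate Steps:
v = 4/3 (v = 3 - ⅓*5 = 3 - 5/3 = 4/3 ≈ 1.3333)
V(c, z) = 19/3 (V(c, z) = 4/3 + 5 = 19/3)
Q(d, D) = -19/69 (Q(d, D) = (19/3)/(-23) = (19/3)*(-1/23) = -19/69)
Q((2 + 6)*(-3), -31)*50 = -19/69*50 = -950/69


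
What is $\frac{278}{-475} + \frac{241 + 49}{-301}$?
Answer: $- \frac{221428}{142975} \approx -1.5487$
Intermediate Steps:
$\frac{278}{-475} + \frac{241 + 49}{-301} = 278 \left(- \frac{1}{475}\right) + 290 \left(- \frac{1}{301}\right) = - \frac{278}{475} - \frac{290}{301} = - \frac{221428}{142975}$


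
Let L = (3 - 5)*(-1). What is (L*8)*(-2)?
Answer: -32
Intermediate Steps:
L = 2 (L = -2*(-1) = 2)
(L*8)*(-2) = (2*8)*(-2) = 16*(-2) = -32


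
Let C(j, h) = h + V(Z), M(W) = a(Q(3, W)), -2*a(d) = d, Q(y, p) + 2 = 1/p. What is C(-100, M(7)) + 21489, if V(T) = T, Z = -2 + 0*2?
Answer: 300831/14 ≈ 21488.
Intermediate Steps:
Q(y, p) = -2 + 1/p
Z = -2 (Z = -2 + 0 = -2)
a(d) = -d/2
M(W) = 1 - 1/(2*W) (M(W) = -(-2 + 1/W)/2 = 1 - 1/(2*W))
C(j, h) = -2 + h (C(j, h) = h - 2 = -2 + h)
C(-100, M(7)) + 21489 = (-2 + (-1/2 + 7)/7) + 21489 = (-2 + (1/7)*(13/2)) + 21489 = (-2 + 13/14) + 21489 = -15/14 + 21489 = 300831/14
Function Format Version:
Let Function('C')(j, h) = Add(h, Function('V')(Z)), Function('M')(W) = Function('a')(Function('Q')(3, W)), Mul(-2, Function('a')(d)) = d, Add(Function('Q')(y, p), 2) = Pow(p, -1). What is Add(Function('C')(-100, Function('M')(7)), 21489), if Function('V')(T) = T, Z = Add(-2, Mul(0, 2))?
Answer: Rational(300831, 14) ≈ 21488.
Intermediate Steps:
Function('Q')(y, p) = Add(-2, Pow(p, -1))
Z = -2 (Z = Add(-2, 0) = -2)
Function('a')(d) = Mul(Rational(-1, 2), d)
Function('M')(W) = Add(1, Mul(Rational(-1, 2), Pow(W, -1))) (Function('M')(W) = Mul(Rational(-1, 2), Add(-2, Pow(W, -1))) = Add(1, Mul(Rational(-1, 2), Pow(W, -1))))
Function('C')(j, h) = Add(-2, h) (Function('C')(j, h) = Add(h, -2) = Add(-2, h))
Add(Function('C')(-100, Function('M')(7)), 21489) = Add(Add(-2, Mul(Pow(7, -1), Add(Rational(-1, 2), 7))), 21489) = Add(Add(-2, Mul(Rational(1, 7), Rational(13, 2))), 21489) = Add(Add(-2, Rational(13, 14)), 21489) = Add(Rational(-15, 14), 21489) = Rational(300831, 14)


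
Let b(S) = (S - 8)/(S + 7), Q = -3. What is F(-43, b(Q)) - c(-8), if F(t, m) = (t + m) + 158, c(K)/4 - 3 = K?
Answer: 529/4 ≈ 132.25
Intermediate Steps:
b(S) = (-8 + S)/(7 + S)
c(K) = 12 + 4*K
F(t, m) = 158 + m + t (F(t, m) = (m + t) + 158 = 158 + m + t)
F(-43, b(Q)) - c(-8) = (158 + (-8 - 3)/(7 - 3) - 43) - (12 + 4*(-8)) = (158 - 11/4 - 43) - (12 - 32) = (158 + (¼)*(-11) - 43) - 1*(-20) = (158 - 11/4 - 43) + 20 = 449/4 + 20 = 529/4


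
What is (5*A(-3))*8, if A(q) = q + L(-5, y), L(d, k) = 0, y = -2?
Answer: -120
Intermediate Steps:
A(q) = q (A(q) = q + 0 = q)
(5*A(-3))*8 = (5*(-3))*8 = -15*8 = -120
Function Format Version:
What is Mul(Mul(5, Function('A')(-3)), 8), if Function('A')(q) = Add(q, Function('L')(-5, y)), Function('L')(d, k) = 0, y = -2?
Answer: -120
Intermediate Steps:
Function('A')(q) = q (Function('A')(q) = Add(q, 0) = q)
Mul(Mul(5, Function('A')(-3)), 8) = Mul(Mul(5, -3), 8) = Mul(-15, 8) = -120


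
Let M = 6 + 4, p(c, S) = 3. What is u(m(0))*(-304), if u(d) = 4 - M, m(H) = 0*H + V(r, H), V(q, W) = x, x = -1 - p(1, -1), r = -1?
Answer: 1824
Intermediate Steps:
x = -4 (x = -1 - 1*3 = -1 - 3 = -4)
V(q, W) = -4
M = 10
m(H) = -4 (m(H) = 0*H - 4 = 0 - 4 = -4)
u(d) = -6 (u(d) = 4 - 1*10 = 4 - 10 = -6)
u(m(0))*(-304) = -6*(-304) = 1824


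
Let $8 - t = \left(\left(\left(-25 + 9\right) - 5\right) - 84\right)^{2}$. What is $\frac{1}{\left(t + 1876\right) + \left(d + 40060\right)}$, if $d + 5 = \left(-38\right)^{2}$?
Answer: $\frac{1}{32358} \approx 3.0904 \cdot 10^{-5}$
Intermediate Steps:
$t = -11017$ ($t = 8 - \left(\left(\left(-25 + 9\right) - 5\right) - 84\right)^{2} = 8 - \left(\left(-16 - 5\right) - 84\right)^{2} = 8 - \left(-21 - 84\right)^{2} = 8 - \left(-105\right)^{2} = 8 - 11025 = -11017$)
$d = 1439$ ($d = -5 + \left(-38\right)^{2} = -5 + 1444 = 1439$)
$\frac{1}{\left(t + 1876\right) + \left(d + 40060\right)} = \frac{1}{\left(-11017 + 1876\right) + \left(1439 + 40060\right)} = \frac{1}{-9141 + 41499} = \frac{1}{32358}$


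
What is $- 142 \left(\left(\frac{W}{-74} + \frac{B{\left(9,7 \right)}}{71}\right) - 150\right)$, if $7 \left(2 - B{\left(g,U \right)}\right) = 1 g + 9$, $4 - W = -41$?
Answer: $\frac{5539361}{259} \approx 21388.0$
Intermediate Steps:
$W = 45$ ($W = 4 - -41 = 4 + 41 = 45$)
$B{\left(g,U \right)} = \frac{5}{7} - \frac{g}{7}$ ($B{\left(g,U \right)} = 2 - \frac{1 g + 9}{7} = 2 - \frac{g + 9}{7} = 2 - \frac{9 + g}{7} = 2 - \left(\frac{9}{7} + \frac{g}{7}\right) = \frac{5}{7} - \frac{g}{7}$)
$- 142 \left(\left(\frac{W}{-74} + \frac{B{\left(9,7 \right)}}{71}\right) - 150\right) = - 142 \left(\left(\frac{45}{-74} + \frac{\frac{5}{7} - \frac{9}{7}}{71}\right) - 150\right) = - 142 \left(\left(45 \left(- \frac{1}{74}\right) + \left(\frac{5}{7} - \frac{9}{7}\right) \frac{1}{71}\right) - 150\right) = - 142 \left(\left(- \frac{45}{74} - \frac{4}{497}\right) - 150\right) = - 142 \left(- \frac{22661}{36778} - 150\right) = \left(-142\right) \left(- \frac{5539361}{36778}\right) = \frac{5539361}{259}$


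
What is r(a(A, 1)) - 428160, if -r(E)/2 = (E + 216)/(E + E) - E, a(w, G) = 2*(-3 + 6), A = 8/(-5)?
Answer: -428185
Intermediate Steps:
A = -8/5 (A = 8*(-⅕) = -8/5 ≈ -1.6000)
a(w, G) = 6 (a(w, G) = 2*3 = 6)
r(E) = 2*E - (216 + E)/E (r(E) = -2*((E + 216)/(E + E) - E) = -2*((216 + E)/((2*E)) - E) = -2*((216 + E)*(1/(2*E)) - E) = -2*((216 + E)/(2*E) - E) = -2*(-E + (216 + E)/(2*E)) = 2*E - (216 + E)/E)
r(a(A, 1)) - 428160 = (-1 - 216/6 + 2*6) - 428160 = (-1 - 216*⅙ + 12) - 428160 = (-1 - 36 + 12) - 428160 = -25 - 428160 = -428185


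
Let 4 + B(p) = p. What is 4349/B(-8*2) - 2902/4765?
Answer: -831241/3812 ≈ -218.06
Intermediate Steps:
B(p) = -4 + p
4349/B(-8*2) - 2902/4765 = 4349/(-4 - 8*2) - 2902/4765 = 4349/(-4 - 16) - 2902*1/4765 = 4349/(-20) - 2902/4765 = 4349*(-1/20) - 2902/4765 = -4349/20 - 2902/4765 = -831241/3812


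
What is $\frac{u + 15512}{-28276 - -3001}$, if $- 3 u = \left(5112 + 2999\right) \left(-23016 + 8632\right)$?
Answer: $- \frac{23343032}{15165} \approx -1539.3$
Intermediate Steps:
$u = \frac{116668624}{3}$ ($u = - \frac{\left(5112 + 2999\right) \left(-23016 + 8632\right)}{3} = - \frac{8111 \left(-14384\right)}{3} = \left(- \frac{1}{3}\right) \left(-116668624\right) = \frac{116668624}{3} \approx 3.889 \cdot 10^{7}$)
$\frac{u + 15512}{-28276 - -3001} = \frac{\frac{116668624}{3} + 15512}{-28276 - -3001} = \frac{116715160}{3 \left(-28276 + \left(-59 + 3060\right)\right)} = \frac{116715160}{3 \left(-28276 + 3001\right)} = \frac{116715160}{3 \left(-25275\right)} = \frac{116715160}{3} \left(- \frac{1}{25275}\right) = - \frac{23343032}{15165}$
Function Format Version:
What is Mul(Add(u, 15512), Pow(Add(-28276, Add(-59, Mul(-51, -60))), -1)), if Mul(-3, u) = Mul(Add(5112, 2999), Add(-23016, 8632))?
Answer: Rational(-23343032, 15165) ≈ -1539.3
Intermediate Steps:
u = Rational(116668624, 3) (u = Mul(Rational(-1, 3), Mul(Add(5112, 2999), Add(-23016, 8632))) = Mul(Rational(-1, 3), Mul(8111, -14384)) = Mul(Rational(-1, 3), -116668624) = Rational(116668624, 3) ≈ 3.8890e+7)
Mul(Add(u, 15512), Pow(Add(-28276, Add(-59, Mul(-51, -60))), -1)) = Mul(Add(Rational(116668624, 3), 15512), Pow(Add(-28276, Add(-59, Mul(-51, -60))), -1)) = Mul(Rational(116715160, 3), Pow(Add(-28276, Add(-59, 3060)), -1)) = Mul(Rational(116715160, 3), Pow(Add(-28276, 3001), -1)) = Mul(Rational(116715160, 3), Pow(-25275, -1)) = Mul(Rational(116715160, 3), Rational(-1, 25275)) = Rational(-23343032, 15165)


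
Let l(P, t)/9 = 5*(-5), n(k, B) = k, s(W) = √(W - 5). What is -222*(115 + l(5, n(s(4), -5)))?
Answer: 24420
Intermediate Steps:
s(W) = √(-5 + W)
l(P, t) = -225 (l(P, t) = 9*(5*(-5)) = 9*(-25) = -225)
-222*(115 + l(5, n(s(4), -5))) = -222*(115 - 225) = -222*(-110) = -1*(-24420) = 24420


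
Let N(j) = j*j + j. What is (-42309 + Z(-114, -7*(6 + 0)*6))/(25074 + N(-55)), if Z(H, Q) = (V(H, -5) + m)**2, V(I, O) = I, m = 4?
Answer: -30209/28044 ≈ -1.0772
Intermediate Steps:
N(j) = j + j**2 (N(j) = j**2 + j = j + j**2)
Z(H, Q) = (4 + H)**2 (Z(H, Q) = (H + 4)**2 = (4 + H)**2)
(-42309 + Z(-114, -7*(6 + 0)*6))/(25074 + N(-55)) = (-42309 + (4 - 114)**2)/(25074 - 55*(1 - 55)) = (-42309 + (-110)**2)/(25074 - 55*(-54)) = (-42309 + 12100)/(25074 + 2970) = -30209/28044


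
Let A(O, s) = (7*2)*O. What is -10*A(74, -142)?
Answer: -10360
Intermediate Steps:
A(O, s) = 14*O
-10*A(74, -142) = -140*74 = -10*1036 = -10360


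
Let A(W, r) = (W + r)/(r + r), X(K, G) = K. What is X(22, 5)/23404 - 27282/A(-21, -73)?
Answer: -23305538855/549994 ≈ -42374.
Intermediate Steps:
A(W, r) = (W + r)/(2*r) (A(W, r) = (W + r)/((2*r)) = (W + r)*(1/(2*r)) = (W + r)/(2*r))
X(22, 5)/23404 - 27282/A(-21, -73) = 22/23404 - 27282*(-146/(-21 - 73)) = 22*(1/23404) - 27282/((½)*(-1/73)*(-94)) = 11/11702 - 27282/47/73 = 11/11702 - 27282*73/47 = 11/11702 - 1991586/47 = -23305538855/549994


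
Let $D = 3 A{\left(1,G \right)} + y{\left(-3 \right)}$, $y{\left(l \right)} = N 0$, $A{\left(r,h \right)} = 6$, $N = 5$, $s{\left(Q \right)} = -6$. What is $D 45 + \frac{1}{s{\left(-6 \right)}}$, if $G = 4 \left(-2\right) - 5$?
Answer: $\frac{4859}{6} \approx 809.83$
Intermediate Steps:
$G = -13$ ($G = -8 - 5 = -13$)
$y{\left(l \right)} = 0$ ($y{\left(l \right)} = 5 \cdot 0 = 0$)
$D = 18$ ($D = 3 \cdot 6 + 0 = 18 + 0 = 18$)
$D 45 + \frac{1}{s{\left(-6 \right)}} = 18 \cdot 45 + \frac{1}{-6} = 810 - \frac{1}{6} = \frac{4859}{6}$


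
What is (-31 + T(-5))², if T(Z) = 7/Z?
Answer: 26244/25 ≈ 1049.8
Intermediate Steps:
(-31 + T(-5))² = (-31 + 7/(-5))² = (-31 + 7*(-⅕))² = (-31 - 7/5)² = (-162/5)² = 26244/25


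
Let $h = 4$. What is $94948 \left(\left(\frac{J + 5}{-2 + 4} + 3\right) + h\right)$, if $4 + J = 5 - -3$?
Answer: $1091902$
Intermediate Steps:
$J = 4$ ($J = -4 + \left(5 - -3\right) = -4 + \left(5 + 3\right) = -4 + 8 = 4$)
$94948 \left(\left(\frac{J + 5}{-2 + 4} + 3\right) + h\right) = 94948 \left(\left(\frac{4 + 5}{-2 + 4} + 3\right) + 4\right) = 94948 \left(\left(\frac{9}{2} + 3\right) + 4\right) = 94948 \left(\frac{15}{2} + 4\right) = 94948 \cdot \frac{23}{2} = 1091902$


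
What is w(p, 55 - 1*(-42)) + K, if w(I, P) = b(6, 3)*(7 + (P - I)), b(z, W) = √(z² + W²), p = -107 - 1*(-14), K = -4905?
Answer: -4905 + 591*√5 ≈ -3583.5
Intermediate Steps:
p = -93 (p = -107 + 14 = -93)
b(z, W) = √(W² + z²)
w(I, P) = 3*√5*(7 + P - I) (w(I, P) = √(3² + 6²)*(7 + (P - I)) = √(9 + 36)*(7 + P - I) = √45*(7 + P - I) = (3*√5)*(7 + P - I) = 3*√5*(7 + P - I))
w(p, 55 - 1*(-42)) + K = 3*√5*(7 + (55 - 1*(-42)) - 1*(-93)) - 4905 = 3*√5*(7 + (55 + 42) + 93) - 4905 = 3*√5*(7 + 97 + 93) - 4905 = 3*√5*197 - 4905 = 591*√5 - 4905 = -4905 + 591*√5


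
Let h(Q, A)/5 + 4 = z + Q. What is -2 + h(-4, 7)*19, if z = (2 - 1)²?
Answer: -667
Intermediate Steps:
z = 1 (z = 1² = 1)
h(Q, A) = -15 + 5*Q (h(Q, A) = -20 + 5*(1 + Q) = -20 + (5 + 5*Q) = -15 + 5*Q)
-2 + h(-4, 7)*19 = -2 + (-15 + 5*(-4))*19 = -2 + (-15 - 20)*19 = -2 - 35*19 = -2 - 665 = -667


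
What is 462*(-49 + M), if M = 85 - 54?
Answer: -8316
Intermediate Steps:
M = 31
462*(-49 + M) = 462*(-49 + 31) = 462*(-18) = -8316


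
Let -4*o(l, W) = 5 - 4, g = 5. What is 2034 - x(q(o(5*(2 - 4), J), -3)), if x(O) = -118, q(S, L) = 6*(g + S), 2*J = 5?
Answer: 2152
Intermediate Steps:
J = 5/2 (J = (1/2)*5 = 5/2 ≈ 2.5000)
o(l, W) = -1/4 (o(l, W) = -(5 - 4)/4 = -1/4*1 = -1/4)
q(S, L) = 30 + 6*S (q(S, L) = 6*(5 + S) = 30 + 6*S)
2034 - x(q(o(5*(2 - 4), J), -3)) = 2034 - 1*(-118) = 2034 + 118 = 2152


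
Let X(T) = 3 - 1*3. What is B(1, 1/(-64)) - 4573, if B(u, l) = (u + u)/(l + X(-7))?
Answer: -4701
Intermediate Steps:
X(T) = 0 (X(T) = 3 - 3 = 0)
B(u, l) = 2*u/l (B(u, l) = (u + u)/(l + 0) = (2*u)/l = 2*u/l)
B(1, 1/(-64)) - 4573 = 2*1/1/(-64) - 4573 = 2*1/(-1/64) - 4573 = 2*1*(-64) - 4573 = -128 - 4573 = -4701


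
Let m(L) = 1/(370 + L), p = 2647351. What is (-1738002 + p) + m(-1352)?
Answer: 892980717/982 ≈ 9.0935e+5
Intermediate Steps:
(-1738002 + p) + m(-1352) = (-1738002 + 2647351) + 1/(370 - 1352) = 909349 + 1/(-982) = 909349 - 1/982 = 892980717/982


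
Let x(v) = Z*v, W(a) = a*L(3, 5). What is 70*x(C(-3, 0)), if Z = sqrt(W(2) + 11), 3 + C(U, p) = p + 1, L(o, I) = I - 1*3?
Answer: -140*sqrt(15) ≈ -542.22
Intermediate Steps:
L(o, I) = -3 + I (L(o, I) = I - 3 = -3 + I)
C(U, p) = -2 + p (C(U, p) = -3 + (p + 1) = -3 + (1 + p) = -2 + p)
W(a) = 2*a (W(a) = a*(-3 + 5) = a*2 = 2*a)
Z = sqrt(15) (Z = sqrt(2*2 + 11) = sqrt(4 + 11) = sqrt(15) ≈ 3.8730)
x(v) = v*sqrt(15) (x(v) = sqrt(15)*v = v*sqrt(15))
70*x(C(-3, 0)) = 70*((-2 + 0)*sqrt(15)) = 70*(-2*sqrt(15)) = -140*sqrt(15)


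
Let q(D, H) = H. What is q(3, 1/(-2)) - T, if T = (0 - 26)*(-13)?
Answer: -677/2 ≈ -338.50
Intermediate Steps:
T = 338 (T = -26*(-13) = 338)
q(3, 1/(-2)) - T = 1/(-2) - 1*338 = -½ - 338 = -677/2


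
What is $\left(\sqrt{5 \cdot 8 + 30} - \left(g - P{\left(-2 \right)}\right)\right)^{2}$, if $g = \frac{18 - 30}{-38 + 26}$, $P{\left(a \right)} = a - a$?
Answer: $\left(1 - \sqrt{70}\right)^{2} \approx 54.267$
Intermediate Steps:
$P{\left(a \right)} = 0$
$g = 1$ ($g = - \frac{12}{-12} = \left(-12\right) \left(- \frac{1}{12}\right) = 1$)
$\left(\sqrt{5 \cdot 8 + 30} - \left(g - P{\left(-2 \right)}\right)\right)^{2} = \left(\sqrt{5 \cdot 8 + 30} + \left(0 - 1\right)\right)^{2} = \left(\sqrt{40 + 30} + \left(0 - 1\right)\right)^{2} = \left(\sqrt{70} - 1\right)^{2} = \left(-1 + \sqrt{70}\right)^{2}$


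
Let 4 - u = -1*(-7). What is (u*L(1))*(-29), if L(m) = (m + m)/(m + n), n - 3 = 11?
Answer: 58/5 ≈ 11.600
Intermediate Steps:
u = -3 (u = 4 - (-1)*(-7) = 4 - 1*7 = 4 - 7 = -3)
n = 14 (n = 3 + 11 = 14)
L(m) = 2*m/(14 + m) (L(m) = (m + m)/(m + 14) = (2*m)/(14 + m) = 2*m/(14 + m))
(u*L(1))*(-29) = -6/(14 + 1)*(-29) = -6/15*(-29) = -3*2/15*(-29) = -2/5*(-29) = 58/5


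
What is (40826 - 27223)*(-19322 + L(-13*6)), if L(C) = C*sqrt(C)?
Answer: -262837166 - 1061034*I*sqrt(78) ≈ -2.6284e+8 - 9.3708e+6*I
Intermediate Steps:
L(C) = C**(3/2)
(40826 - 27223)*(-19322 + L(-13*6)) = (40826 - 27223)*(-19322 + (-13*6)**(3/2)) = 13603*(-19322 + (-78)**(3/2)) = 13603*(-19322 - 78*I*sqrt(78)) = -262837166 - 1061034*I*sqrt(78)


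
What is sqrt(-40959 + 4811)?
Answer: 2*I*sqrt(9037) ≈ 190.13*I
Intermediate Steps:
sqrt(-40959 + 4811) = sqrt(-36148) = 2*I*sqrt(9037)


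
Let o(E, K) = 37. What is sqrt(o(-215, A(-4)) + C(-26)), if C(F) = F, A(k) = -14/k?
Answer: sqrt(11) ≈ 3.3166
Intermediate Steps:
sqrt(o(-215, A(-4)) + C(-26)) = sqrt(37 - 26) = sqrt(11)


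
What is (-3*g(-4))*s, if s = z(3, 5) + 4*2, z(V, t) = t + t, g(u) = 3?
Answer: -162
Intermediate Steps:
z(V, t) = 2*t
s = 18 (s = 2*5 + 4*2 = 10 + 8 = 18)
(-3*g(-4))*s = -3*3*18 = -9*18 = -162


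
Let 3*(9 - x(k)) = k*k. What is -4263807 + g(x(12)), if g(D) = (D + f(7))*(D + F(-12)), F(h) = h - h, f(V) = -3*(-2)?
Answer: -4262520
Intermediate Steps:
x(k) = 9 - k²/3 (x(k) = 9 - k*k/3 = 9 - k²/3)
f(V) = 6
F(h) = 0
g(D) = D*(6 + D) (g(D) = (D + 6)*(D + 0) = (6 + D)*D = D*(6 + D))
-4263807 + g(x(12)) = -4263807 + (9 - ⅓*12²)*(6 + (9 - ⅓*12²)) = -4263807 + (9 - ⅓*144)*(6 + (9 - ⅓*144)) = -4263807 + (9 - 48)*(6 + (9 - 48)) = -4263807 - 39*(6 - 39) = -4263807 - 39*(-33) = -4263807 + 1287 = -4262520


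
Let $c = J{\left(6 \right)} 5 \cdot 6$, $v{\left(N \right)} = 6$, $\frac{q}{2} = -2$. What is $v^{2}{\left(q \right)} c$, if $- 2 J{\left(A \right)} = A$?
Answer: $-3240$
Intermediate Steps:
$q = -4$ ($q = 2 \left(-2\right) = -4$)
$J{\left(A \right)} = - \frac{A}{2}$
$c = -90$ ($c = \left(- \frac{1}{2}\right) 6 \cdot 5 \cdot 6 = \left(-3\right) 5 \cdot 6 = \left(-15\right) 6 = -90$)
$v^{2}{\left(q \right)} c = 6^{2} \left(-90\right) = 36 \left(-90\right) = -3240$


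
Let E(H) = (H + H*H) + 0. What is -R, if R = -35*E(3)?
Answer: 420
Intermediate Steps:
E(H) = H + H² (E(H) = (H + H²) + 0 = H + H²)
R = -420 (R = -105*(1 + 3) = -105*4 = -35*12 = -420)
-R = -1*(-420) = 420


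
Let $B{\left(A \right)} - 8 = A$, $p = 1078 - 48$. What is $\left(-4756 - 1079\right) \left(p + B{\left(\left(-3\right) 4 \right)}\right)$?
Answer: $-5986710$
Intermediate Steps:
$p = 1030$ ($p = 1078 - 48 = 1030$)
$B{\left(A \right)} = 8 + A$
$\left(-4756 - 1079\right) \left(p + B{\left(\left(-3\right) 4 \right)}\right) = \left(-4756 - 1079\right) \left(1030 + \left(8 - 12\right)\right) = - 5835 \left(1030 + \left(8 - 12\right)\right) = - 5835 \left(1030 - 4\right) = \left(-5835\right) 1026 = -5986710$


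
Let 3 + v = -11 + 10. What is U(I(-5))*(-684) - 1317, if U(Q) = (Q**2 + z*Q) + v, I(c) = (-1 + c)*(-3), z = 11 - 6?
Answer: -281757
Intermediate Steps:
z = 5
v = -4 (v = -3 + (-11 + 10) = -3 - 1 = -4)
I(c) = 3 - 3*c
U(Q) = -4 + Q**2 + 5*Q (U(Q) = (Q**2 + 5*Q) - 4 = -4 + Q**2 + 5*Q)
U(I(-5))*(-684) - 1317 = (-4 + (3 - 3*(-5))**2 + 5*(3 - 3*(-5)))*(-684) - 1317 = (-4 + (3 + 15)**2 + 5*(3 + 15))*(-684) - 1317 = (-4 + 18**2 + 5*18)*(-684) - 1317 = (-4 + 324 + 90)*(-684) - 1317 = 410*(-684) - 1317 = -280440 - 1317 = -281757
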